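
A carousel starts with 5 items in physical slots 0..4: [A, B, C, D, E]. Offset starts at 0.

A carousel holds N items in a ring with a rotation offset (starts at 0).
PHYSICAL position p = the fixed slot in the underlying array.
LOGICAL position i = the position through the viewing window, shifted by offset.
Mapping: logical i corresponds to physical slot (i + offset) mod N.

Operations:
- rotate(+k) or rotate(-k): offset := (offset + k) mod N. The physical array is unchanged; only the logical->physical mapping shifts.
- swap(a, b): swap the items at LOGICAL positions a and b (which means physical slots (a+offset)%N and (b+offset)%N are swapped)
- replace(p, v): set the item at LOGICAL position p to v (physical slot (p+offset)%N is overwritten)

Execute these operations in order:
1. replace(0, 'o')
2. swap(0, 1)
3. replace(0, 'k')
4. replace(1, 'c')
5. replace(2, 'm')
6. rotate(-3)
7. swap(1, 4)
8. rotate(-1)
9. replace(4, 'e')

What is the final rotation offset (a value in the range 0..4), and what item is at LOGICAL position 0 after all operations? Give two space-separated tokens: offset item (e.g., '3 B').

After op 1 (replace(0, 'o')): offset=0, physical=[o,B,C,D,E], logical=[o,B,C,D,E]
After op 2 (swap(0, 1)): offset=0, physical=[B,o,C,D,E], logical=[B,o,C,D,E]
After op 3 (replace(0, 'k')): offset=0, physical=[k,o,C,D,E], logical=[k,o,C,D,E]
After op 4 (replace(1, 'c')): offset=0, physical=[k,c,C,D,E], logical=[k,c,C,D,E]
After op 5 (replace(2, 'm')): offset=0, physical=[k,c,m,D,E], logical=[k,c,m,D,E]
After op 6 (rotate(-3)): offset=2, physical=[k,c,m,D,E], logical=[m,D,E,k,c]
After op 7 (swap(1, 4)): offset=2, physical=[k,D,m,c,E], logical=[m,c,E,k,D]
After op 8 (rotate(-1)): offset=1, physical=[k,D,m,c,E], logical=[D,m,c,E,k]
After op 9 (replace(4, 'e')): offset=1, physical=[e,D,m,c,E], logical=[D,m,c,E,e]

Answer: 1 D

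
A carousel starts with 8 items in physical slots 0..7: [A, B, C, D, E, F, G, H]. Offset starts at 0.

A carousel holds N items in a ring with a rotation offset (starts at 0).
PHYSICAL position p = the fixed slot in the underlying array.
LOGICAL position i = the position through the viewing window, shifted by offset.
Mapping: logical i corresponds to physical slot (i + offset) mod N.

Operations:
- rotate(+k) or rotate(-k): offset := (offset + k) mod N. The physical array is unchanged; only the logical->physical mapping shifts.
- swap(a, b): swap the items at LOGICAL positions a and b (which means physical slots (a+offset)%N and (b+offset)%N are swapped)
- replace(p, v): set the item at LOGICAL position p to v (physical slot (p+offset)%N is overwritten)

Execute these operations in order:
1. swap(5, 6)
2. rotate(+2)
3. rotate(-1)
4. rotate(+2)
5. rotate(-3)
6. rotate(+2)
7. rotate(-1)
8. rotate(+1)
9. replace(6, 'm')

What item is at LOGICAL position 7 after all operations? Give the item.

Answer: B

Derivation:
After op 1 (swap(5, 6)): offset=0, physical=[A,B,C,D,E,G,F,H], logical=[A,B,C,D,E,G,F,H]
After op 2 (rotate(+2)): offset=2, physical=[A,B,C,D,E,G,F,H], logical=[C,D,E,G,F,H,A,B]
After op 3 (rotate(-1)): offset=1, physical=[A,B,C,D,E,G,F,H], logical=[B,C,D,E,G,F,H,A]
After op 4 (rotate(+2)): offset=3, physical=[A,B,C,D,E,G,F,H], logical=[D,E,G,F,H,A,B,C]
After op 5 (rotate(-3)): offset=0, physical=[A,B,C,D,E,G,F,H], logical=[A,B,C,D,E,G,F,H]
After op 6 (rotate(+2)): offset=2, physical=[A,B,C,D,E,G,F,H], logical=[C,D,E,G,F,H,A,B]
After op 7 (rotate(-1)): offset=1, physical=[A,B,C,D,E,G,F,H], logical=[B,C,D,E,G,F,H,A]
After op 8 (rotate(+1)): offset=2, physical=[A,B,C,D,E,G,F,H], logical=[C,D,E,G,F,H,A,B]
After op 9 (replace(6, 'm')): offset=2, physical=[m,B,C,D,E,G,F,H], logical=[C,D,E,G,F,H,m,B]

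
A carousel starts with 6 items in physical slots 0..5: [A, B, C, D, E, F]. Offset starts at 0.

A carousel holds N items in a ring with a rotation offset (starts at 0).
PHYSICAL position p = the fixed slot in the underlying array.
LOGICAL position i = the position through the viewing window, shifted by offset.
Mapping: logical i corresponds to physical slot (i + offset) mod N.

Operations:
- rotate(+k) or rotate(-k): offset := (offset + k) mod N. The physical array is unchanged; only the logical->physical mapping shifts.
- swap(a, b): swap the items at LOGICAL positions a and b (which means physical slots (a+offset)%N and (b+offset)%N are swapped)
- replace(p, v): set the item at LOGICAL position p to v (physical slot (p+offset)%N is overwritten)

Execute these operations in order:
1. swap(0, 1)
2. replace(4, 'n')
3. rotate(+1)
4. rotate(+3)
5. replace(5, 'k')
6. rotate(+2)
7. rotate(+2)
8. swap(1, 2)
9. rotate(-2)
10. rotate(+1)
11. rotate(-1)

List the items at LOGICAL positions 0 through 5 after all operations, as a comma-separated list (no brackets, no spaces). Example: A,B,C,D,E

After op 1 (swap(0, 1)): offset=0, physical=[B,A,C,D,E,F], logical=[B,A,C,D,E,F]
After op 2 (replace(4, 'n')): offset=0, physical=[B,A,C,D,n,F], logical=[B,A,C,D,n,F]
After op 3 (rotate(+1)): offset=1, physical=[B,A,C,D,n,F], logical=[A,C,D,n,F,B]
After op 4 (rotate(+3)): offset=4, physical=[B,A,C,D,n,F], logical=[n,F,B,A,C,D]
After op 5 (replace(5, 'k')): offset=4, physical=[B,A,C,k,n,F], logical=[n,F,B,A,C,k]
After op 6 (rotate(+2)): offset=0, physical=[B,A,C,k,n,F], logical=[B,A,C,k,n,F]
After op 7 (rotate(+2)): offset=2, physical=[B,A,C,k,n,F], logical=[C,k,n,F,B,A]
After op 8 (swap(1, 2)): offset=2, physical=[B,A,C,n,k,F], logical=[C,n,k,F,B,A]
After op 9 (rotate(-2)): offset=0, physical=[B,A,C,n,k,F], logical=[B,A,C,n,k,F]
After op 10 (rotate(+1)): offset=1, physical=[B,A,C,n,k,F], logical=[A,C,n,k,F,B]
After op 11 (rotate(-1)): offset=0, physical=[B,A,C,n,k,F], logical=[B,A,C,n,k,F]

Answer: B,A,C,n,k,F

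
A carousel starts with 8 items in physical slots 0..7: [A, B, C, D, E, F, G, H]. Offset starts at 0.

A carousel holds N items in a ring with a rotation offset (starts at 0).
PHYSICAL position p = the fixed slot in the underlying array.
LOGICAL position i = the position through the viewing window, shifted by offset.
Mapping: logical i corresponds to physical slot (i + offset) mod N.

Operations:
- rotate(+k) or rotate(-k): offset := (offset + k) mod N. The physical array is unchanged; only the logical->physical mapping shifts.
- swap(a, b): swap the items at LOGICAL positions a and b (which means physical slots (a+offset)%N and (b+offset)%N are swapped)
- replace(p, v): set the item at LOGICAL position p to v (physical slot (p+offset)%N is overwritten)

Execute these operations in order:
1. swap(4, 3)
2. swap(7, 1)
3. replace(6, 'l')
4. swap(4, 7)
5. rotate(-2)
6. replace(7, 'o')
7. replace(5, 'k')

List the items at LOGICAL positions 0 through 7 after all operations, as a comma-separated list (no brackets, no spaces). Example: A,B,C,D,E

After op 1 (swap(4, 3)): offset=0, physical=[A,B,C,E,D,F,G,H], logical=[A,B,C,E,D,F,G,H]
After op 2 (swap(7, 1)): offset=0, physical=[A,H,C,E,D,F,G,B], logical=[A,H,C,E,D,F,G,B]
After op 3 (replace(6, 'l')): offset=0, physical=[A,H,C,E,D,F,l,B], logical=[A,H,C,E,D,F,l,B]
After op 4 (swap(4, 7)): offset=0, physical=[A,H,C,E,B,F,l,D], logical=[A,H,C,E,B,F,l,D]
After op 5 (rotate(-2)): offset=6, physical=[A,H,C,E,B,F,l,D], logical=[l,D,A,H,C,E,B,F]
After op 6 (replace(7, 'o')): offset=6, physical=[A,H,C,E,B,o,l,D], logical=[l,D,A,H,C,E,B,o]
After op 7 (replace(5, 'k')): offset=6, physical=[A,H,C,k,B,o,l,D], logical=[l,D,A,H,C,k,B,o]

Answer: l,D,A,H,C,k,B,o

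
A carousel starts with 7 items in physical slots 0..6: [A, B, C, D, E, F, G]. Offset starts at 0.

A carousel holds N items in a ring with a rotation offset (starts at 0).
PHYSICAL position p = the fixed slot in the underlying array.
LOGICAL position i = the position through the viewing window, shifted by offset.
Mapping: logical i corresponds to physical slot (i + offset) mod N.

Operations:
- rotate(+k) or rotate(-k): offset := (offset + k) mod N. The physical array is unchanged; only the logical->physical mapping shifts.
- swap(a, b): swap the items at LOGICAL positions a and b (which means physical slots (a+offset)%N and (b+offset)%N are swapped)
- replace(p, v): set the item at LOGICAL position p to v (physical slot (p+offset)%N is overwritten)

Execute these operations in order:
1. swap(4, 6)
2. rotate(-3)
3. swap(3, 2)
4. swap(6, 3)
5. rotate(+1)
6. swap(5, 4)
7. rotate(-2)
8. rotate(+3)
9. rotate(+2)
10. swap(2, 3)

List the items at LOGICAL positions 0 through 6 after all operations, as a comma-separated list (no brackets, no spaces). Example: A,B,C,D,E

After op 1 (swap(4, 6)): offset=0, physical=[A,B,C,D,G,F,E], logical=[A,B,C,D,G,F,E]
After op 2 (rotate(-3)): offset=4, physical=[A,B,C,D,G,F,E], logical=[G,F,E,A,B,C,D]
After op 3 (swap(3, 2)): offset=4, physical=[E,B,C,D,G,F,A], logical=[G,F,A,E,B,C,D]
After op 4 (swap(6, 3)): offset=4, physical=[D,B,C,E,G,F,A], logical=[G,F,A,D,B,C,E]
After op 5 (rotate(+1)): offset=5, physical=[D,B,C,E,G,F,A], logical=[F,A,D,B,C,E,G]
After op 6 (swap(5, 4)): offset=5, physical=[D,B,E,C,G,F,A], logical=[F,A,D,B,E,C,G]
After op 7 (rotate(-2)): offset=3, physical=[D,B,E,C,G,F,A], logical=[C,G,F,A,D,B,E]
After op 8 (rotate(+3)): offset=6, physical=[D,B,E,C,G,F,A], logical=[A,D,B,E,C,G,F]
After op 9 (rotate(+2)): offset=1, physical=[D,B,E,C,G,F,A], logical=[B,E,C,G,F,A,D]
After op 10 (swap(2, 3)): offset=1, physical=[D,B,E,G,C,F,A], logical=[B,E,G,C,F,A,D]

Answer: B,E,G,C,F,A,D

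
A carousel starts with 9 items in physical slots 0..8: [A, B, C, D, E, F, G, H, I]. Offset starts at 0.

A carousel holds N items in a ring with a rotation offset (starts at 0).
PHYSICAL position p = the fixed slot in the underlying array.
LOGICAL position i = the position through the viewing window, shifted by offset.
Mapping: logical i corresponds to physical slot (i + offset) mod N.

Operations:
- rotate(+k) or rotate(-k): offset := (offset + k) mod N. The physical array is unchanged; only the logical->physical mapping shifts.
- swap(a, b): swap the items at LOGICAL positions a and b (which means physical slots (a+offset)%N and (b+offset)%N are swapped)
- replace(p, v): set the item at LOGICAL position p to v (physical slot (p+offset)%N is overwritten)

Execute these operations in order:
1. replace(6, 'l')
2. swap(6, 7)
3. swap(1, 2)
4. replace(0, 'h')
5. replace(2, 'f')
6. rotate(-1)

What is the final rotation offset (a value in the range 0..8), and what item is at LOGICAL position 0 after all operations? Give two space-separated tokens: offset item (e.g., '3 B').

Answer: 8 I

Derivation:
After op 1 (replace(6, 'l')): offset=0, physical=[A,B,C,D,E,F,l,H,I], logical=[A,B,C,D,E,F,l,H,I]
After op 2 (swap(6, 7)): offset=0, physical=[A,B,C,D,E,F,H,l,I], logical=[A,B,C,D,E,F,H,l,I]
After op 3 (swap(1, 2)): offset=0, physical=[A,C,B,D,E,F,H,l,I], logical=[A,C,B,D,E,F,H,l,I]
After op 4 (replace(0, 'h')): offset=0, physical=[h,C,B,D,E,F,H,l,I], logical=[h,C,B,D,E,F,H,l,I]
After op 5 (replace(2, 'f')): offset=0, physical=[h,C,f,D,E,F,H,l,I], logical=[h,C,f,D,E,F,H,l,I]
After op 6 (rotate(-1)): offset=8, physical=[h,C,f,D,E,F,H,l,I], logical=[I,h,C,f,D,E,F,H,l]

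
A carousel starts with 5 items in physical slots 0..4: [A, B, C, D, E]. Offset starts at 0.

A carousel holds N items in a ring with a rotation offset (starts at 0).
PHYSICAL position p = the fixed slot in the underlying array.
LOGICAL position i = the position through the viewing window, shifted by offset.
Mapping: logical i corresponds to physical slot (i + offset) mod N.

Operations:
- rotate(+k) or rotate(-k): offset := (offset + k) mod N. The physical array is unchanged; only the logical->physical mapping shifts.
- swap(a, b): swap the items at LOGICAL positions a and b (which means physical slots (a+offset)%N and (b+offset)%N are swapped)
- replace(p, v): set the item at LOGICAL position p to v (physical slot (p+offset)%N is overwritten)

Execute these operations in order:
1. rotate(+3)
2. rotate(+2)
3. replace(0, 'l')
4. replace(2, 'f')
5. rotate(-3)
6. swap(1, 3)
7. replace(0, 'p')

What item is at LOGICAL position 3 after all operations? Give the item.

After op 1 (rotate(+3)): offset=3, physical=[A,B,C,D,E], logical=[D,E,A,B,C]
After op 2 (rotate(+2)): offset=0, physical=[A,B,C,D,E], logical=[A,B,C,D,E]
After op 3 (replace(0, 'l')): offset=0, physical=[l,B,C,D,E], logical=[l,B,C,D,E]
After op 4 (replace(2, 'f')): offset=0, physical=[l,B,f,D,E], logical=[l,B,f,D,E]
After op 5 (rotate(-3)): offset=2, physical=[l,B,f,D,E], logical=[f,D,E,l,B]
After op 6 (swap(1, 3)): offset=2, physical=[D,B,f,l,E], logical=[f,l,E,D,B]
After op 7 (replace(0, 'p')): offset=2, physical=[D,B,p,l,E], logical=[p,l,E,D,B]

Answer: D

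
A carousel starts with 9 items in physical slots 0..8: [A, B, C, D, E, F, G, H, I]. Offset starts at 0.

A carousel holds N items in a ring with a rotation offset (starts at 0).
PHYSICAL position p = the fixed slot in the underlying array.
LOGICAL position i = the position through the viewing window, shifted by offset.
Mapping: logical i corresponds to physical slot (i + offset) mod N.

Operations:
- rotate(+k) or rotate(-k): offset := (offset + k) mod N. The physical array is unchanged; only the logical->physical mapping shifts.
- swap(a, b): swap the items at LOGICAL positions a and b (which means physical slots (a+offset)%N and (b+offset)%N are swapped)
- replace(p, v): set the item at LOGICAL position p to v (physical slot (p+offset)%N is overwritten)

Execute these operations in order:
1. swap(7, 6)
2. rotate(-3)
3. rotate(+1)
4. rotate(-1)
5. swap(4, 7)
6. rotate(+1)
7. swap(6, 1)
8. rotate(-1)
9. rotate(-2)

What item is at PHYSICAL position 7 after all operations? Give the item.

After op 1 (swap(7, 6)): offset=0, physical=[A,B,C,D,E,F,H,G,I], logical=[A,B,C,D,E,F,H,G,I]
After op 2 (rotate(-3)): offset=6, physical=[A,B,C,D,E,F,H,G,I], logical=[H,G,I,A,B,C,D,E,F]
After op 3 (rotate(+1)): offset=7, physical=[A,B,C,D,E,F,H,G,I], logical=[G,I,A,B,C,D,E,F,H]
After op 4 (rotate(-1)): offset=6, physical=[A,B,C,D,E,F,H,G,I], logical=[H,G,I,A,B,C,D,E,F]
After op 5 (swap(4, 7)): offset=6, physical=[A,E,C,D,B,F,H,G,I], logical=[H,G,I,A,E,C,D,B,F]
After op 6 (rotate(+1)): offset=7, physical=[A,E,C,D,B,F,H,G,I], logical=[G,I,A,E,C,D,B,F,H]
After op 7 (swap(6, 1)): offset=7, physical=[A,E,C,D,I,F,H,G,B], logical=[G,B,A,E,C,D,I,F,H]
After op 8 (rotate(-1)): offset=6, physical=[A,E,C,D,I,F,H,G,B], logical=[H,G,B,A,E,C,D,I,F]
After op 9 (rotate(-2)): offset=4, physical=[A,E,C,D,I,F,H,G,B], logical=[I,F,H,G,B,A,E,C,D]

Answer: G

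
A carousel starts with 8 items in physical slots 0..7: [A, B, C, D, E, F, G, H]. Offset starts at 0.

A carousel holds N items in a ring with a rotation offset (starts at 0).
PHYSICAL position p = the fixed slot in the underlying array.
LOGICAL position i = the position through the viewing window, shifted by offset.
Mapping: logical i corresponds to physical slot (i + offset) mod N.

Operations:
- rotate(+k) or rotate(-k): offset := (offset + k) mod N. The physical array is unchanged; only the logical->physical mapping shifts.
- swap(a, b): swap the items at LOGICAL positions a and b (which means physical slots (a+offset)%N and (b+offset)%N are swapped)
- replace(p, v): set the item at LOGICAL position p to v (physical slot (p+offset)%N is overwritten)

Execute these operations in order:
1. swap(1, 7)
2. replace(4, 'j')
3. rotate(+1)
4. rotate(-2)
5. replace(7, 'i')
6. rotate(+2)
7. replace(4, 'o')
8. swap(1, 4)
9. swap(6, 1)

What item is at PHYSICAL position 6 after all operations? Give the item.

After op 1 (swap(1, 7)): offset=0, physical=[A,H,C,D,E,F,G,B], logical=[A,H,C,D,E,F,G,B]
After op 2 (replace(4, 'j')): offset=0, physical=[A,H,C,D,j,F,G,B], logical=[A,H,C,D,j,F,G,B]
After op 3 (rotate(+1)): offset=1, physical=[A,H,C,D,j,F,G,B], logical=[H,C,D,j,F,G,B,A]
After op 4 (rotate(-2)): offset=7, physical=[A,H,C,D,j,F,G,B], logical=[B,A,H,C,D,j,F,G]
After op 5 (replace(7, 'i')): offset=7, physical=[A,H,C,D,j,F,i,B], logical=[B,A,H,C,D,j,F,i]
After op 6 (rotate(+2)): offset=1, physical=[A,H,C,D,j,F,i,B], logical=[H,C,D,j,F,i,B,A]
After op 7 (replace(4, 'o')): offset=1, physical=[A,H,C,D,j,o,i,B], logical=[H,C,D,j,o,i,B,A]
After op 8 (swap(1, 4)): offset=1, physical=[A,H,o,D,j,C,i,B], logical=[H,o,D,j,C,i,B,A]
After op 9 (swap(6, 1)): offset=1, physical=[A,H,B,D,j,C,i,o], logical=[H,B,D,j,C,i,o,A]

Answer: i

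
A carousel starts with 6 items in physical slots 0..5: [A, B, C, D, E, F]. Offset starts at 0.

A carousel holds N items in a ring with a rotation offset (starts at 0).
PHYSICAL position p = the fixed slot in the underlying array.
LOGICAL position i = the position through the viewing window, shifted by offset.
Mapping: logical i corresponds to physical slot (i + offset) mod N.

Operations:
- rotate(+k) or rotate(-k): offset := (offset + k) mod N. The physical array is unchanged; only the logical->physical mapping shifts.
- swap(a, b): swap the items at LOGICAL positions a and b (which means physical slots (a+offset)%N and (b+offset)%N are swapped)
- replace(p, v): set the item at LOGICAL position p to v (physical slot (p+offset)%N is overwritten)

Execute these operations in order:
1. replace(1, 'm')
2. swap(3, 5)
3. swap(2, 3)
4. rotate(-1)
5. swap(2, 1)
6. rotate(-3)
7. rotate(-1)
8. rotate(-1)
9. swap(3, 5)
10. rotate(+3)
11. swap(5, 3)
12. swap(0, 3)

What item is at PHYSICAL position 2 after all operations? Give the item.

After op 1 (replace(1, 'm')): offset=0, physical=[A,m,C,D,E,F], logical=[A,m,C,D,E,F]
After op 2 (swap(3, 5)): offset=0, physical=[A,m,C,F,E,D], logical=[A,m,C,F,E,D]
After op 3 (swap(2, 3)): offset=0, physical=[A,m,F,C,E,D], logical=[A,m,F,C,E,D]
After op 4 (rotate(-1)): offset=5, physical=[A,m,F,C,E,D], logical=[D,A,m,F,C,E]
After op 5 (swap(2, 1)): offset=5, physical=[m,A,F,C,E,D], logical=[D,m,A,F,C,E]
After op 6 (rotate(-3)): offset=2, physical=[m,A,F,C,E,D], logical=[F,C,E,D,m,A]
After op 7 (rotate(-1)): offset=1, physical=[m,A,F,C,E,D], logical=[A,F,C,E,D,m]
After op 8 (rotate(-1)): offset=0, physical=[m,A,F,C,E,D], logical=[m,A,F,C,E,D]
After op 9 (swap(3, 5)): offset=0, physical=[m,A,F,D,E,C], logical=[m,A,F,D,E,C]
After op 10 (rotate(+3)): offset=3, physical=[m,A,F,D,E,C], logical=[D,E,C,m,A,F]
After op 11 (swap(5, 3)): offset=3, physical=[F,A,m,D,E,C], logical=[D,E,C,F,A,m]
After op 12 (swap(0, 3)): offset=3, physical=[D,A,m,F,E,C], logical=[F,E,C,D,A,m]

Answer: m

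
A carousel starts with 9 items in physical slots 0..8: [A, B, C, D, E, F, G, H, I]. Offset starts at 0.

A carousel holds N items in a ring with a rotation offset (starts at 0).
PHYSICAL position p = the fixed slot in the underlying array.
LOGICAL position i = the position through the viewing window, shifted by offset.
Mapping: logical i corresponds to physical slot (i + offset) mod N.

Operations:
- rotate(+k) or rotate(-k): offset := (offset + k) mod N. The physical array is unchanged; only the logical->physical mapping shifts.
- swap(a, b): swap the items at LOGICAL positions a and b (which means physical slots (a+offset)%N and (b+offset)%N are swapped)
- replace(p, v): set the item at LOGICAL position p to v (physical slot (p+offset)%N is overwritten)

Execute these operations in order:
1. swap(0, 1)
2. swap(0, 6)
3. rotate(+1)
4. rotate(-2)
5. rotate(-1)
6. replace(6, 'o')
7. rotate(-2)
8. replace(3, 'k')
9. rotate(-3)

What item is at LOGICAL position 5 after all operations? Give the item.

After op 1 (swap(0, 1)): offset=0, physical=[B,A,C,D,E,F,G,H,I], logical=[B,A,C,D,E,F,G,H,I]
After op 2 (swap(0, 6)): offset=0, physical=[G,A,C,D,E,F,B,H,I], logical=[G,A,C,D,E,F,B,H,I]
After op 3 (rotate(+1)): offset=1, physical=[G,A,C,D,E,F,B,H,I], logical=[A,C,D,E,F,B,H,I,G]
After op 4 (rotate(-2)): offset=8, physical=[G,A,C,D,E,F,B,H,I], logical=[I,G,A,C,D,E,F,B,H]
After op 5 (rotate(-1)): offset=7, physical=[G,A,C,D,E,F,B,H,I], logical=[H,I,G,A,C,D,E,F,B]
After op 6 (replace(6, 'o')): offset=7, physical=[G,A,C,D,o,F,B,H,I], logical=[H,I,G,A,C,D,o,F,B]
After op 7 (rotate(-2)): offset=5, physical=[G,A,C,D,o,F,B,H,I], logical=[F,B,H,I,G,A,C,D,o]
After op 8 (replace(3, 'k')): offset=5, physical=[G,A,C,D,o,F,B,H,k], logical=[F,B,H,k,G,A,C,D,o]
After op 9 (rotate(-3)): offset=2, physical=[G,A,C,D,o,F,B,H,k], logical=[C,D,o,F,B,H,k,G,A]

Answer: H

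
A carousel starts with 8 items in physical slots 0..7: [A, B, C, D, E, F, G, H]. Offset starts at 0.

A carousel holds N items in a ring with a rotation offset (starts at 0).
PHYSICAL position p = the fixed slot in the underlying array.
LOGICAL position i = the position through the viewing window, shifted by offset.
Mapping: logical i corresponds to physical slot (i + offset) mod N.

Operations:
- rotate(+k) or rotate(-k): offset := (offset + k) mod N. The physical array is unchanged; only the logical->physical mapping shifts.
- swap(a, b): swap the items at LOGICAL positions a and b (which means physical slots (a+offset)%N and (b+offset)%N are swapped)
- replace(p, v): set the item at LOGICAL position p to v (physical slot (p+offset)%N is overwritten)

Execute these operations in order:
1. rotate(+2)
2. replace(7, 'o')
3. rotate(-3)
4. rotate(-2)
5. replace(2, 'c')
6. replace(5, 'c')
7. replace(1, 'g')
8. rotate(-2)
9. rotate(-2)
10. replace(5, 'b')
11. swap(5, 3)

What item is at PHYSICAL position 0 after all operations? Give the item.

After op 1 (rotate(+2)): offset=2, physical=[A,B,C,D,E,F,G,H], logical=[C,D,E,F,G,H,A,B]
After op 2 (replace(7, 'o')): offset=2, physical=[A,o,C,D,E,F,G,H], logical=[C,D,E,F,G,H,A,o]
After op 3 (rotate(-3)): offset=7, physical=[A,o,C,D,E,F,G,H], logical=[H,A,o,C,D,E,F,G]
After op 4 (rotate(-2)): offset=5, physical=[A,o,C,D,E,F,G,H], logical=[F,G,H,A,o,C,D,E]
After op 5 (replace(2, 'c')): offset=5, physical=[A,o,C,D,E,F,G,c], logical=[F,G,c,A,o,C,D,E]
After op 6 (replace(5, 'c')): offset=5, physical=[A,o,c,D,E,F,G,c], logical=[F,G,c,A,o,c,D,E]
After op 7 (replace(1, 'g')): offset=5, physical=[A,o,c,D,E,F,g,c], logical=[F,g,c,A,o,c,D,E]
After op 8 (rotate(-2)): offset=3, physical=[A,o,c,D,E,F,g,c], logical=[D,E,F,g,c,A,o,c]
After op 9 (rotate(-2)): offset=1, physical=[A,o,c,D,E,F,g,c], logical=[o,c,D,E,F,g,c,A]
After op 10 (replace(5, 'b')): offset=1, physical=[A,o,c,D,E,F,b,c], logical=[o,c,D,E,F,b,c,A]
After op 11 (swap(5, 3)): offset=1, physical=[A,o,c,D,b,F,E,c], logical=[o,c,D,b,F,E,c,A]

Answer: A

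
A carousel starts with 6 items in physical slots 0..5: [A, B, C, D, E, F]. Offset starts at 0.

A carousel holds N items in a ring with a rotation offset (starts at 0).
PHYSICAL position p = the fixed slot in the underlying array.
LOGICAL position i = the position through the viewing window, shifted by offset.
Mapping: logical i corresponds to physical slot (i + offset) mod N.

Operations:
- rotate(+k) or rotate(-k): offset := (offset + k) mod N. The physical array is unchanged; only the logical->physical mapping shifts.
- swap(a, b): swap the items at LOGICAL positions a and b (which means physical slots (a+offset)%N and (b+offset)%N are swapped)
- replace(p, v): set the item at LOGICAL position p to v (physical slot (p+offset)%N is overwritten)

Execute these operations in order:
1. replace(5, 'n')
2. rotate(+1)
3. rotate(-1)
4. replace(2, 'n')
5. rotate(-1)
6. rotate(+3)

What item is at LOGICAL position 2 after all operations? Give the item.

After op 1 (replace(5, 'n')): offset=0, physical=[A,B,C,D,E,n], logical=[A,B,C,D,E,n]
After op 2 (rotate(+1)): offset=1, physical=[A,B,C,D,E,n], logical=[B,C,D,E,n,A]
After op 3 (rotate(-1)): offset=0, physical=[A,B,C,D,E,n], logical=[A,B,C,D,E,n]
After op 4 (replace(2, 'n')): offset=0, physical=[A,B,n,D,E,n], logical=[A,B,n,D,E,n]
After op 5 (rotate(-1)): offset=5, physical=[A,B,n,D,E,n], logical=[n,A,B,n,D,E]
After op 6 (rotate(+3)): offset=2, physical=[A,B,n,D,E,n], logical=[n,D,E,n,A,B]

Answer: E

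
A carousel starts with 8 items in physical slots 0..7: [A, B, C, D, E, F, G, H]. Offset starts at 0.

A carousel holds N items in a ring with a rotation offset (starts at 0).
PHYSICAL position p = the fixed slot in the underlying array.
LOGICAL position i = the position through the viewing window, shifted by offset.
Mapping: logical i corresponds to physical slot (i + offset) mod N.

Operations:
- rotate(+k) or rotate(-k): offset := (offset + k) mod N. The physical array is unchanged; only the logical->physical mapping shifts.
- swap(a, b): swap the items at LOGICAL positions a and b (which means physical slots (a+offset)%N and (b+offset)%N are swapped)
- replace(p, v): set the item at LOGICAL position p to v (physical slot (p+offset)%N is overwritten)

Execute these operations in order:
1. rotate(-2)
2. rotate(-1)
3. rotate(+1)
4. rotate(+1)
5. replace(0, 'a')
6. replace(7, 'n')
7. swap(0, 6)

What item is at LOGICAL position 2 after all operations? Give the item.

After op 1 (rotate(-2)): offset=6, physical=[A,B,C,D,E,F,G,H], logical=[G,H,A,B,C,D,E,F]
After op 2 (rotate(-1)): offset=5, physical=[A,B,C,D,E,F,G,H], logical=[F,G,H,A,B,C,D,E]
After op 3 (rotate(+1)): offset=6, physical=[A,B,C,D,E,F,G,H], logical=[G,H,A,B,C,D,E,F]
After op 4 (rotate(+1)): offset=7, physical=[A,B,C,D,E,F,G,H], logical=[H,A,B,C,D,E,F,G]
After op 5 (replace(0, 'a')): offset=7, physical=[A,B,C,D,E,F,G,a], logical=[a,A,B,C,D,E,F,G]
After op 6 (replace(7, 'n')): offset=7, physical=[A,B,C,D,E,F,n,a], logical=[a,A,B,C,D,E,F,n]
After op 7 (swap(0, 6)): offset=7, physical=[A,B,C,D,E,a,n,F], logical=[F,A,B,C,D,E,a,n]

Answer: B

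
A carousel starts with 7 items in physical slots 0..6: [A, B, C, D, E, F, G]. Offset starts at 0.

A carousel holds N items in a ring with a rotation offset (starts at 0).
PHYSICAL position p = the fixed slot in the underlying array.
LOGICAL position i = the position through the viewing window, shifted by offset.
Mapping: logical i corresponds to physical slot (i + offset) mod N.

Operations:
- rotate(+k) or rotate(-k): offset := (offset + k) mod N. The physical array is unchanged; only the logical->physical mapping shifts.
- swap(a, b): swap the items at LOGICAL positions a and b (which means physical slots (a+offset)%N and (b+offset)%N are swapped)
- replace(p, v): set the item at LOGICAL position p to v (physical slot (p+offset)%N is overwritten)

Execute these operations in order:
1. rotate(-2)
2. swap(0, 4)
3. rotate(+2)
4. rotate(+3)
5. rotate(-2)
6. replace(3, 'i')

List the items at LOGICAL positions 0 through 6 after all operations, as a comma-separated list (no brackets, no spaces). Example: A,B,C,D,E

Answer: B,F,D,i,C,G,A

Derivation:
After op 1 (rotate(-2)): offset=5, physical=[A,B,C,D,E,F,G], logical=[F,G,A,B,C,D,E]
After op 2 (swap(0, 4)): offset=5, physical=[A,B,F,D,E,C,G], logical=[C,G,A,B,F,D,E]
After op 3 (rotate(+2)): offset=0, physical=[A,B,F,D,E,C,G], logical=[A,B,F,D,E,C,G]
After op 4 (rotate(+3)): offset=3, physical=[A,B,F,D,E,C,G], logical=[D,E,C,G,A,B,F]
After op 5 (rotate(-2)): offset=1, physical=[A,B,F,D,E,C,G], logical=[B,F,D,E,C,G,A]
After op 6 (replace(3, 'i')): offset=1, physical=[A,B,F,D,i,C,G], logical=[B,F,D,i,C,G,A]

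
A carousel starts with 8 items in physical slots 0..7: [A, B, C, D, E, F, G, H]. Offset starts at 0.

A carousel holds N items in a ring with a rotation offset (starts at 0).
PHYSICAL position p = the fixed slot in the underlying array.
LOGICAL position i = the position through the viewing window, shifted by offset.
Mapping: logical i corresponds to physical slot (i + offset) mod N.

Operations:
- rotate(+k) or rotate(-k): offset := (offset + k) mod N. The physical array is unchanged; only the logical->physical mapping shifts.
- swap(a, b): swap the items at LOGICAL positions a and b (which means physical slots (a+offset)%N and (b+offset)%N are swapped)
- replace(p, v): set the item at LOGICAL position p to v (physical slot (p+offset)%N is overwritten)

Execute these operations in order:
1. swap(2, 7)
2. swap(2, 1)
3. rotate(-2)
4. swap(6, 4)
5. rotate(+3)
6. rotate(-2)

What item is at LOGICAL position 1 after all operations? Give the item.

After op 1 (swap(2, 7)): offset=0, physical=[A,B,H,D,E,F,G,C], logical=[A,B,H,D,E,F,G,C]
After op 2 (swap(2, 1)): offset=0, physical=[A,H,B,D,E,F,G,C], logical=[A,H,B,D,E,F,G,C]
After op 3 (rotate(-2)): offset=6, physical=[A,H,B,D,E,F,G,C], logical=[G,C,A,H,B,D,E,F]
After op 4 (swap(6, 4)): offset=6, physical=[A,H,E,D,B,F,G,C], logical=[G,C,A,H,E,D,B,F]
After op 5 (rotate(+3)): offset=1, physical=[A,H,E,D,B,F,G,C], logical=[H,E,D,B,F,G,C,A]
After op 6 (rotate(-2)): offset=7, physical=[A,H,E,D,B,F,G,C], logical=[C,A,H,E,D,B,F,G]

Answer: A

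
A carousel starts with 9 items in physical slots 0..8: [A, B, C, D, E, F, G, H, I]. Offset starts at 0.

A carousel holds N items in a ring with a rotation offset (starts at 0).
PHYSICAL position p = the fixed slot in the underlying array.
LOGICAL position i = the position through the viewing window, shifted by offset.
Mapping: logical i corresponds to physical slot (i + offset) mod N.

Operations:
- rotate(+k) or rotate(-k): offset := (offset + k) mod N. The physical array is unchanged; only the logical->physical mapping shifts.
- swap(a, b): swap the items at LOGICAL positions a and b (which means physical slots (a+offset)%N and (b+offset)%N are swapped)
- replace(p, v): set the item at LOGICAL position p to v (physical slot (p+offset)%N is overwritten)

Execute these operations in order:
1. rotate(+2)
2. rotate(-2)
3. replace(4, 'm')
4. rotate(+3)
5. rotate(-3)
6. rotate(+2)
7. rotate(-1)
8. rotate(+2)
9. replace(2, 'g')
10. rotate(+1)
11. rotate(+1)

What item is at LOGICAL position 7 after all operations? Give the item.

After op 1 (rotate(+2)): offset=2, physical=[A,B,C,D,E,F,G,H,I], logical=[C,D,E,F,G,H,I,A,B]
After op 2 (rotate(-2)): offset=0, physical=[A,B,C,D,E,F,G,H,I], logical=[A,B,C,D,E,F,G,H,I]
After op 3 (replace(4, 'm')): offset=0, physical=[A,B,C,D,m,F,G,H,I], logical=[A,B,C,D,m,F,G,H,I]
After op 4 (rotate(+3)): offset=3, physical=[A,B,C,D,m,F,G,H,I], logical=[D,m,F,G,H,I,A,B,C]
After op 5 (rotate(-3)): offset=0, physical=[A,B,C,D,m,F,G,H,I], logical=[A,B,C,D,m,F,G,H,I]
After op 6 (rotate(+2)): offset=2, physical=[A,B,C,D,m,F,G,H,I], logical=[C,D,m,F,G,H,I,A,B]
After op 7 (rotate(-1)): offset=1, physical=[A,B,C,D,m,F,G,H,I], logical=[B,C,D,m,F,G,H,I,A]
After op 8 (rotate(+2)): offset=3, physical=[A,B,C,D,m,F,G,H,I], logical=[D,m,F,G,H,I,A,B,C]
After op 9 (replace(2, 'g')): offset=3, physical=[A,B,C,D,m,g,G,H,I], logical=[D,m,g,G,H,I,A,B,C]
After op 10 (rotate(+1)): offset=4, physical=[A,B,C,D,m,g,G,H,I], logical=[m,g,G,H,I,A,B,C,D]
After op 11 (rotate(+1)): offset=5, physical=[A,B,C,D,m,g,G,H,I], logical=[g,G,H,I,A,B,C,D,m]

Answer: D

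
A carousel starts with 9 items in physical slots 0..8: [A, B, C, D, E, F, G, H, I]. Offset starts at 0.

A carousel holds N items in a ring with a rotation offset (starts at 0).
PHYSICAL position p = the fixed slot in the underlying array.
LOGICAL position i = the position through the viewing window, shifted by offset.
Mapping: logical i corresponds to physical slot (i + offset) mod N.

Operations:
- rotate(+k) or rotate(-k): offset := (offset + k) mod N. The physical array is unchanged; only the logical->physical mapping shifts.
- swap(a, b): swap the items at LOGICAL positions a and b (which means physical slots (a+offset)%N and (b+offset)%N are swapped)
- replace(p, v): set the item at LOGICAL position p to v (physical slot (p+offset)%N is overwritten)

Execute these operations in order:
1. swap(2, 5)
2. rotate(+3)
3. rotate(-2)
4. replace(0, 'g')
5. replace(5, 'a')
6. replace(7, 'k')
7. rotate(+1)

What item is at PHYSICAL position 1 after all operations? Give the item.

After op 1 (swap(2, 5)): offset=0, physical=[A,B,F,D,E,C,G,H,I], logical=[A,B,F,D,E,C,G,H,I]
After op 2 (rotate(+3)): offset=3, physical=[A,B,F,D,E,C,G,H,I], logical=[D,E,C,G,H,I,A,B,F]
After op 3 (rotate(-2)): offset=1, physical=[A,B,F,D,E,C,G,H,I], logical=[B,F,D,E,C,G,H,I,A]
After op 4 (replace(0, 'g')): offset=1, physical=[A,g,F,D,E,C,G,H,I], logical=[g,F,D,E,C,G,H,I,A]
After op 5 (replace(5, 'a')): offset=1, physical=[A,g,F,D,E,C,a,H,I], logical=[g,F,D,E,C,a,H,I,A]
After op 6 (replace(7, 'k')): offset=1, physical=[A,g,F,D,E,C,a,H,k], logical=[g,F,D,E,C,a,H,k,A]
After op 7 (rotate(+1)): offset=2, physical=[A,g,F,D,E,C,a,H,k], logical=[F,D,E,C,a,H,k,A,g]

Answer: g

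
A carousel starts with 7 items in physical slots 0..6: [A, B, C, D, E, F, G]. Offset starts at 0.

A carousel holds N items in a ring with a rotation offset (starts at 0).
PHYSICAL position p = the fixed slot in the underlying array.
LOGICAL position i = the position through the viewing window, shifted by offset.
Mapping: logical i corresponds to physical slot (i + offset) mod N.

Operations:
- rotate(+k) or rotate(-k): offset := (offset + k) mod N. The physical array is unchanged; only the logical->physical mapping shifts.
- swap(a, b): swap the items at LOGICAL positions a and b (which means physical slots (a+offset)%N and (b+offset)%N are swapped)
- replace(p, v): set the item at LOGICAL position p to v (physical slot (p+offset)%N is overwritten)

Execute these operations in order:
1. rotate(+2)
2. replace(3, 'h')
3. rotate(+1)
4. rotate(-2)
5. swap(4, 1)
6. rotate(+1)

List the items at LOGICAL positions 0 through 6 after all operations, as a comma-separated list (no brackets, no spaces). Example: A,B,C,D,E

Answer: h,D,E,C,G,A,B

Derivation:
After op 1 (rotate(+2)): offset=2, physical=[A,B,C,D,E,F,G], logical=[C,D,E,F,G,A,B]
After op 2 (replace(3, 'h')): offset=2, physical=[A,B,C,D,E,h,G], logical=[C,D,E,h,G,A,B]
After op 3 (rotate(+1)): offset=3, physical=[A,B,C,D,E,h,G], logical=[D,E,h,G,A,B,C]
After op 4 (rotate(-2)): offset=1, physical=[A,B,C,D,E,h,G], logical=[B,C,D,E,h,G,A]
After op 5 (swap(4, 1)): offset=1, physical=[A,B,h,D,E,C,G], logical=[B,h,D,E,C,G,A]
After op 6 (rotate(+1)): offset=2, physical=[A,B,h,D,E,C,G], logical=[h,D,E,C,G,A,B]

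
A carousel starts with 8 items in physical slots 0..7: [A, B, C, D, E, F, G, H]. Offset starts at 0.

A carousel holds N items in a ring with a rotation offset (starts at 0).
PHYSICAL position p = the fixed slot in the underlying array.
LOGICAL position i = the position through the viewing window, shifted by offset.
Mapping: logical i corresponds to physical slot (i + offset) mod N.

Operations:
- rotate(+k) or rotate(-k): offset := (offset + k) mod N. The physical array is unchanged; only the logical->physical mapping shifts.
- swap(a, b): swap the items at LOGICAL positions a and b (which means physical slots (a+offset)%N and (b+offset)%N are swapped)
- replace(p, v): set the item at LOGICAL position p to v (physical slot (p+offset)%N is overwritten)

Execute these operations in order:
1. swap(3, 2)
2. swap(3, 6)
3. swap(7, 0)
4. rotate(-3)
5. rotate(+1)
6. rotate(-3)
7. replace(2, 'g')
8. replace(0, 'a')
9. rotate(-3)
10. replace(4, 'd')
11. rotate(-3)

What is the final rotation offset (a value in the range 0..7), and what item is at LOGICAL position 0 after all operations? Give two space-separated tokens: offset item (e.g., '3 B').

Answer: 5 g

Derivation:
After op 1 (swap(3, 2)): offset=0, physical=[A,B,D,C,E,F,G,H], logical=[A,B,D,C,E,F,G,H]
After op 2 (swap(3, 6)): offset=0, physical=[A,B,D,G,E,F,C,H], logical=[A,B,D,G,E,F,C,H]
After op 3 (swap(7, 0)): offset=0, physical=[H,B,D,G,E,F,C,A], logical=[H,B,D,G,E,F,C,A]
After op 4 (rotate(-3)): offset=5, physical=[H,B,D,G,E,F,C,A], logical=[F,C,A,H,B,D,G,E]
After op 5 (rotate(+1)): offset=6, physical=[H,B,D,G,E,F,C,A], logical=[C,A,H,B,D,G,E,F]
After op 6 (rotate(-3)): offset=3, physical=[H,B,D,G,E,F,C,A], logical=[G,E,F,C,A,H,B,D]
After op 7 (replace(2, 'g')): offset=3, physical=[H,B,D,G,E,g,C,A], logical=[G,E,g,C,A,H,B,D]
After op 8 (replace(0, 'a')): offset=3, physical=[H,B,D,a,E,g,C,A], logical=[a,E,g,C,A,H,B,D]
After op 9 (rotate(-3)): offset=0, physical=[H,B,D,a,E,g,C,A], logical=[H,B,D,a,E,g,C,A]
After op 10 (replace(4, 'd')): offset=0, physical=[H,B,D,a,d,g,C,A], logical=[H,B,D,a,d,g,C,A]
After op 11 (rotate(-3)): offset=5, physical=[H,B,D,a,d,g,C,A], logical=[g,C,A,H,B,D,a,d]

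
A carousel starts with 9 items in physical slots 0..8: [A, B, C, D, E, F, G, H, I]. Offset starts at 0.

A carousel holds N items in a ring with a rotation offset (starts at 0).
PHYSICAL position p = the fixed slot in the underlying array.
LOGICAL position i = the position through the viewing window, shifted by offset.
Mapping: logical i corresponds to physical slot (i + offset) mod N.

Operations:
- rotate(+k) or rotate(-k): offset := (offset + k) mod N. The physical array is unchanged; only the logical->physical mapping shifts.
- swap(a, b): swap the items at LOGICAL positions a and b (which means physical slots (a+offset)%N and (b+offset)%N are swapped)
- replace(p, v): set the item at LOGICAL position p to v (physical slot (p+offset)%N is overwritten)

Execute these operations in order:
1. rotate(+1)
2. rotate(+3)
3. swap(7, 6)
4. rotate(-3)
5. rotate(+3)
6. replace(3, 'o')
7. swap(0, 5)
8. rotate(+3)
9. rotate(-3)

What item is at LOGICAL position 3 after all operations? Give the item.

Answer: o

Derivation:
After op 1 (rotate(+1)): offset=1, physical=[A,B,C,D,E,F,G,H,I], logical=[B,C,D,E,F,G,H,I,A]
After op 2 (rotate(+3)): offset=4, physical=[A,B,C,D,E,F,G,H,I], logical=[E,F,G,H,I,A,B,C,D]
After op 3 (swap(7, 6)): offset=4, physical=[A,C,B,D,E,F,G,H,I], logical=[E,F,G,H,I,A,C,B,D]
After op 4 (rotate(-3)): offset=1, physical=[A,C,B,D,E,F,G,H,I], logical=[C,B,D,E,F,G,H,I,A]
After op 5 (rotate(+3)): offset=4, physical=[A,C,B,D,E,F,G,H,I], logical=[E,F,G,H,I,A,C,B,D]
After op 6 (replace(3, 'o')): offset=4, physical=[A,C,B,D,E,F,G,o,I], logical=[E,F,G,o,I,A,C,B,D]
After op 7 (swap(0, 5)): offset=4, physical=[E,C,B,D,A,F,G,o,I], logical=[A,F,G,o,I,E,C,B,D]
After op 8 (rotate(+3)): offset=7, physical=[E,C,B,D,A,F,G,o,I], logical=[o,I,E,C,B,D,A,F,G]
After op 9 (rotate(-3)): offset=4, physical=[E,C,B,D,A,F,G,o,I], logical=[A,F,G,o,I,E,C,B,D]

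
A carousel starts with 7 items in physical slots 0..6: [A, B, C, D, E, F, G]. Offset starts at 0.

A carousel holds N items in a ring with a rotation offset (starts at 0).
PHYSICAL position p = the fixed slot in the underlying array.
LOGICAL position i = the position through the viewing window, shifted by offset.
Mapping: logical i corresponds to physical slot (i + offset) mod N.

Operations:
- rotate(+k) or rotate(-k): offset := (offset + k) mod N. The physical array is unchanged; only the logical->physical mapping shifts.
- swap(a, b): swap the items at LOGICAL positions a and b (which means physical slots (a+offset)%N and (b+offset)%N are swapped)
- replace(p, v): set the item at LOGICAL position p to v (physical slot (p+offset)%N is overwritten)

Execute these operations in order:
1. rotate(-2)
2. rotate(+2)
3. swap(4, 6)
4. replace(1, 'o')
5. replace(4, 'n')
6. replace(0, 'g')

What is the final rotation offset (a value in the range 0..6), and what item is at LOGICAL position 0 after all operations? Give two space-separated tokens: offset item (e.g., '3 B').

After op 1 (rotate(-2)): offset=5, physical=[A,B,C,D,E,F,G], logical=[F,G,A,B,C,D,E]
After op 2 (rotate(+2)): offset=0, physical=[A,B,C,D,E,F,G], logical=[A,B,C,D,E,F,G]
After op 3 (swap(4, 6)): offset=0, physical=[A,B,C,D,G,F,E], logical=[A,B,C,D,G,F,E]
After op 4 (replace(1, 'o')): offset=0, physical=[A,o,C,D,G,F,E], logical=[A,o,C,D,G,F,E]
After op 5 (replace(4, 'n')): offset=0, physical=[A,o,C,D,n,F,E], logical=[A,o,C,D,n,F,E]
After op 6 (replace(0, 'g')): offset=0, physical=[g,o,C,D,n,F,E], logical=[g,o,C,D,n,F,E]

Answer: 0 g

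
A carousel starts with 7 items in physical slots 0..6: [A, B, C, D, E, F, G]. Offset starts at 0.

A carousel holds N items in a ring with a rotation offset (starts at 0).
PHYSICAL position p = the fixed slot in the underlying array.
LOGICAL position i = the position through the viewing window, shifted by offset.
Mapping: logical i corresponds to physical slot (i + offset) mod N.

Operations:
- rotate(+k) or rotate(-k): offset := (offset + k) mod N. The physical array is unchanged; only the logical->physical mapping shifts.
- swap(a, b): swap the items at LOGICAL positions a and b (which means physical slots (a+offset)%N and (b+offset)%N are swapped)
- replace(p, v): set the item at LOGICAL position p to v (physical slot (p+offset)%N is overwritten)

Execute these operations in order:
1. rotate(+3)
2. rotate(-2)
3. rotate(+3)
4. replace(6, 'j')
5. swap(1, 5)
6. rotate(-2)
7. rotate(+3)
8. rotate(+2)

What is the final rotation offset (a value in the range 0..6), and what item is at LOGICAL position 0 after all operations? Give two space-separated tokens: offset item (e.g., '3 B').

After op 1 (rotate(+3)): offset=3, physical=[A,B,C,D,E,F,G], logical=[D,E,F,G,A,B,C]
After op 2 (rotate(-2)): offset=1, physical=[A,B,C,D,E,F,G], logical=[B,C,D,E,F,G,A]
After op 3 (rotate(+3)): offset=4, physical=[A,B,C,D,E,F,G], logical=[E,F,G,A,B,C,D]
After op 4 (replace(6, 'j')): offset=4, physical=[A,B,C,j,E,F,G], logical=[E,F,G,A,B,C,j]
After op 5 (swap(1, 5)): offset=4, physical=[A,B,F,j,E,C,G], logical=[E,C,G,A,B,F,j]
After op 6 (rotate(-2)): offset=2, physical=[A,B,F,j,E,C,G], logical=[F,j,E,C,G,A,B]
After op 7 (rotate(+3)): offset=5, physical=[A,B,F,j,E,C,G], logical=[C,G,A,B,F,j,E]
After op 8 (rotate(+2)): offset=0, physical=[A,B,F,j,E,C,G], logical=[A,B,F,j,E,C,G]

Answer: 0 A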